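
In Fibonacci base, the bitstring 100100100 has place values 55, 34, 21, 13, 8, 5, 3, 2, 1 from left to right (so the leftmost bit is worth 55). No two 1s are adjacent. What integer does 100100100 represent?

Summing the place values of the 1 bits: 55 + 13 + 3 = 71.

71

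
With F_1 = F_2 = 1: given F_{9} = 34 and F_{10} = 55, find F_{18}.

By the doubling identity F_{2k} = F_k(2F_{k+1} − F_k): F_{18} = 34·(2·55 − 34) = 34·76 = 2584.

2584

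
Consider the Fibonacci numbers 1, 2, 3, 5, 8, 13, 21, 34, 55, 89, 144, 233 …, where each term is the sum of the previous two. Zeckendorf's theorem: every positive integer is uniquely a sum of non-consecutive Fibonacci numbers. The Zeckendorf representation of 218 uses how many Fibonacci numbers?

Repeatedly subtract the largest Fibonacci number that fits:
take 144 (≤ 218); 218 − 144 = 74
take 55 (≤ 74); 74 − 55 = 19
take 13 (≤ 19); 19 − 13 = 6
take 5 (≤ 6); 6 − 5 = 1
take 1 (≤ 1); 1 − 1 = 0
218 = 144 + 55 + 13 + 5 + 1, which has 5 terms.

5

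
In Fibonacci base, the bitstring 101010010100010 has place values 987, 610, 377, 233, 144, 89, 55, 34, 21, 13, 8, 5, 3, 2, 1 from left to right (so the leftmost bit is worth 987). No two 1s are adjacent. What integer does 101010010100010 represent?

Summing the place values of the 1 bits: 987 + 377 + 144 + 34 + 13 + 2 = 1557.

1557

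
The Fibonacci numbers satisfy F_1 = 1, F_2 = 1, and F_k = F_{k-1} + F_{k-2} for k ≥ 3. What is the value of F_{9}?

34

F_{2} = F_{1} + F_{0} = 1 + 0 = 1
F_{3} = F_{2} + F_{1} = 1 + 1 = 2
F_{4} = F_{3} + F_{2} = 2 + 1 = 3
F_{5} = F_{4} + F_{3} = 3 + 2 = 5
F_{6} = F_{5} + F_{4} = 5 + 3 = 8
F_{7} = F_{6} + F_{5} = 8 + 5 = 13
F_{8} = F_{7} + F_{6} = 13 + 8 = 21
F_{9} = F_{8} + F_{7} = 21 + 13 = 34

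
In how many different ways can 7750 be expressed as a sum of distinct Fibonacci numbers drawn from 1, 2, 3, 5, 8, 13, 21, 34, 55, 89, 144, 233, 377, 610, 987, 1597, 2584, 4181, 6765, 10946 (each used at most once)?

21

Each representation comes from the Zeckendorf form by replacing some F_k with F_{k−1} + F_{k−2} where possible.
7750 = 6765+610+233+89+34+13+5+1 = 6765+610+233+89+34+13+3+2+1 = 4181+2584+610+233+89+34+13+5+1 = … (18 more), for 21 in all.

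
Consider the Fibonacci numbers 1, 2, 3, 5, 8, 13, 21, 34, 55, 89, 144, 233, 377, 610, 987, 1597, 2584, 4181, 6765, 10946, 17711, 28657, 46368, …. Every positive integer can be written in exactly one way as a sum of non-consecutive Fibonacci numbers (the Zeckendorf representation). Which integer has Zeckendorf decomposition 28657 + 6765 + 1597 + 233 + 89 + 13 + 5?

28657 + 6765 + 1597 + 233 + 89 + 13 + 5 = 37359.

37359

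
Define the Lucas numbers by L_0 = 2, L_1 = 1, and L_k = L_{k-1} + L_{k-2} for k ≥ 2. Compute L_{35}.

20633239

Iterating the recurrence up to L_{30} = 1860498 and L_{29} = 1149851:
L_{31} = L_{30} + L_{29} = 1860498 + 1149851 = 3010349
L_{32} = L_{31} + L_{30} = 3010349 + 1860498 = 4870847
L_{33} = L_{32} + L_{31} = 4870847 + 3010349 = 7881196
L_{34} = L_{33} + L_{32} = 7881196 + 4870847 = 12752043
L_{35} = L_{34} + L_{33} = 12752043 + 7881196 = 20633239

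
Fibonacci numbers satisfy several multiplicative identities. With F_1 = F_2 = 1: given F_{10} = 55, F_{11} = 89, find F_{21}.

10946

By the addition formula F_{m+n} = F_m F_{n+1} + F_{m−1} F_n with m=11, n=10: F_{21} = 89·89 + 55·55 = 7921 + 3025 = 10946.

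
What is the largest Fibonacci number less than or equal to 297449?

196418 ≤ 297449 < 317811, so the largest Fibonacci number not exceeding 297449 is 196418.

196418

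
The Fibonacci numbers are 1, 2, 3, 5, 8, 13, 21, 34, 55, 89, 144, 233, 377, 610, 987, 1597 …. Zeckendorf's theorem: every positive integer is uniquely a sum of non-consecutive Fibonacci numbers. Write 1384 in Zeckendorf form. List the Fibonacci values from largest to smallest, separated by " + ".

987 + 377 + 13 + 5 + 2

1384: greatest Fibonacci not exceeding it is 987, leaving 397
397: greatest Fibonacci not exceeding it is 377, leaving 20
20: greatest Fibonacci not exceeding it is 13, leaving 7
7: greatest Fibonacci not exceeding it is 5, leaving 2
2: greatest Fibonacci not exceeding it is 2, leaving 0
So 1384 = 987 + 377 + 13 + 5 + 2, with no two terms consecutive in the sequence.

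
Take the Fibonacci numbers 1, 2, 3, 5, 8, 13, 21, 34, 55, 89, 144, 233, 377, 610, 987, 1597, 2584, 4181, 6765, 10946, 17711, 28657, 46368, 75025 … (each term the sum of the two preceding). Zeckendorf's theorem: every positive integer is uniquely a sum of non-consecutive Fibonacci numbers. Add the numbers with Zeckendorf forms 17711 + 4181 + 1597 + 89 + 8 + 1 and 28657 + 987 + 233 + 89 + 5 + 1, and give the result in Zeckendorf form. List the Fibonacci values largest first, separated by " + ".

46368 + 6765 + 377 + 34 + 13 + 2

The two numbers are 23587 and 29972, so their sum is 53559.
53559: greatest Fibonacci not exceeding it is 46368, leaving 7191
7191: greatest Fibonacci not exceeding it is 6765, leaving 426
426: greatest Fibonacci not exceeding it is 377, leaving 49
49: greatest Fibonacci not exceeding it is 34, leaving 15
15: greatest Fibonacci not exceeding it is 13, leaving 2
2: greatest Fibonacci not exceeding it is 2, leaving 0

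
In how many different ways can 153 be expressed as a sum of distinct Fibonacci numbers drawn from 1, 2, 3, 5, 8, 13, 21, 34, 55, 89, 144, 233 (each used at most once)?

7

Starting from the Zeckendorf form and repeatedly splitting a term F_k into F_{k−1} + F_{k−2} (when neither is already used) reaches every representation.
153 = 144+8+1 = 144+5+3+1 = 89+55+8+1 = 89+55+5+3+1 = … (3 more), for 7 in all.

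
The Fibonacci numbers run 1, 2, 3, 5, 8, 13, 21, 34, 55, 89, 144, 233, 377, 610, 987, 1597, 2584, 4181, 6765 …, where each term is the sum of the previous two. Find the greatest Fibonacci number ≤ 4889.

4181 ≤ 4889 < 6765, so the largest Fibonacci number not exceeding 4889 is 4181.

4181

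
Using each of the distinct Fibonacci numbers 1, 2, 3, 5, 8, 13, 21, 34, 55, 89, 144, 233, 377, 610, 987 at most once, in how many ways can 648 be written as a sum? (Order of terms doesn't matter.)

11

648 = 610+34+3+1 = 610+21+13+3+1 = 377+233+34+3+1 = 610+21+8+5+3+1 = 377+233+21+13+3+1 = … (6 more), for 11 in all.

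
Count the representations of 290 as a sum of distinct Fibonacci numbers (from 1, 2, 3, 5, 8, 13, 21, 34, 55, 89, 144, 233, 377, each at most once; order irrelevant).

8

290 = 233+55+2 = 233+34+21+2 = 144+89+55+2 = 233+34+13+8+2 = … (4 more), for 8 in all.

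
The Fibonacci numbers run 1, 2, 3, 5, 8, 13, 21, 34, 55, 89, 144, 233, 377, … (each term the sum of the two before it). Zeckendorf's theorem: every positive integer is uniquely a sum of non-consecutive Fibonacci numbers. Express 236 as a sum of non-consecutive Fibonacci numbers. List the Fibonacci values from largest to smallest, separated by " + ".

Repeatedly subtract the largest Fibonacci number that fits:
236: greatest Fibonacci not exceeding it is 233, leaving 3
3: greatest Fibonacci not exceeding it is 3, leaving 0
So 236 = 233 + 3, with no two terms consecutive in the sequence.

233 + 3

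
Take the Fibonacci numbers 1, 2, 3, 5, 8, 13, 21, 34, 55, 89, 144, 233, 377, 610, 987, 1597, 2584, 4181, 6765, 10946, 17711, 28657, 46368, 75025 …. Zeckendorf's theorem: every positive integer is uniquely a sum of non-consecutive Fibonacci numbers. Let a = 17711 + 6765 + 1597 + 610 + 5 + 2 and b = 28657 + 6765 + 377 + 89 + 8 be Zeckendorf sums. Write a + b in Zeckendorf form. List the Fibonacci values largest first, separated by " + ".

The two numbers are 26690 and 35896, so their sum is 62586.
subtract 46368 from 62586: 16218 remains
subtract 10946 from 16218: 5272 remains
subtract 4181 from 5272: 1091 remains
subtract 987 from 1091: 104 remains
subtract 89 from 104: 15 remains
subtract 13 from 15: 2 remains
subtract 2 from 2: 0 remains

46368 + 10946 + 4181 + 987 + 89 + 13 + 2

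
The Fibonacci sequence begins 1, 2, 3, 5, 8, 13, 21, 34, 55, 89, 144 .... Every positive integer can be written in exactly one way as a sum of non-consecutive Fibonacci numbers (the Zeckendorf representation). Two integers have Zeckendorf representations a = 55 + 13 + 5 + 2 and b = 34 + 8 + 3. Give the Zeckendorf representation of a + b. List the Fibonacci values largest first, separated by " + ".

The two numbers are 75 and 45, so their sum is 120.
subtract 89 from 120: 31 remains
subtract 21 from 31: 10 remains
subtract 8 from 10: 2 remains
subtract 2 from 2: 0 remains

89 + 21 + 8 + 2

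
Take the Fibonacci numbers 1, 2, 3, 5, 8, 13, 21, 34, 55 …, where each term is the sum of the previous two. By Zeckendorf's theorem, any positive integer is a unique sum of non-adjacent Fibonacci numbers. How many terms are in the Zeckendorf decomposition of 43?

3

Greedily peel off the largest Fibonacci term at each step:
take 34 (≤ 43); 43 − 34 = 9
take 8 (≤ 9); 9 − 8 = 1
take 1 (≤ 1); 1 − 1 = 0
43 = 34 + 8 + 1, which has 3 terms.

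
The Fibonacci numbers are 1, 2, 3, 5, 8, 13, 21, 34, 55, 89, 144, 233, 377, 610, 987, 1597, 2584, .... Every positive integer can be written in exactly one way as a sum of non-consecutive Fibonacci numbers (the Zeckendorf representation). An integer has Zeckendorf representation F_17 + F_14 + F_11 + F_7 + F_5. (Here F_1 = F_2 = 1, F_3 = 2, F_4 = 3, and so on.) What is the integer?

F_17 + F_14 + F_11 + F_7 + F_5 = 1597 + 377 + 89 + 13 + 5 = 2081.

2081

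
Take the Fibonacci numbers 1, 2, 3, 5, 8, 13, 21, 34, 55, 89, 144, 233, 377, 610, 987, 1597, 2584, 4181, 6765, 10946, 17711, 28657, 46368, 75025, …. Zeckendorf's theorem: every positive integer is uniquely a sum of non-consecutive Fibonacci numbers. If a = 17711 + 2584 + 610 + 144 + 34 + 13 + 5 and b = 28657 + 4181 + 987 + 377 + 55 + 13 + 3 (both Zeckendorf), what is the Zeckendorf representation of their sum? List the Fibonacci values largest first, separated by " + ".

The two numbers are 21101 and 34273, so their sum is 55374.
46368 ≤ 55374 < 75025, so take 46368; remainder 9006
6765 ≤ 9006 < 10946, so take 6765; remainder 2241
1597 ≤ 2241 < 2584, so take 1597; remainder 644
610 ≤ 644 < 987, so take 610; remainder 34
34 ≤ 34 < 55, so take 34; remainder 0

46368 + 6765 + 1597 + 610 + 34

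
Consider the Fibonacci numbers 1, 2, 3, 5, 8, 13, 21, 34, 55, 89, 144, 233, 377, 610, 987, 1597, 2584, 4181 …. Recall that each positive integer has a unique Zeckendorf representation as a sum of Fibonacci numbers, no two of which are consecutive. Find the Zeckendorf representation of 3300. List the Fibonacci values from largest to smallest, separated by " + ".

2584 + 610 + 89 + 13 + 3 + 1

3300: greatest Fibonacci not exceeding it is 2584, leaving 716
716: greatest Fibonacci not exceeding it is 610, leaving 106
106: greatest Fibonacci not exceeding it is 89, leaving 17
17: greatest Fibonacci not exceeding it is 13, leaving 4
4: greatest Fibonacci not exceeding it is 3, leaving 1
1: greatest Fibonacci not exceeding it is 1, leaving 0
So 3300 = 2584 + 610 + 89 + 13 + 3 + 1, with no two terms consecutive in the sequence.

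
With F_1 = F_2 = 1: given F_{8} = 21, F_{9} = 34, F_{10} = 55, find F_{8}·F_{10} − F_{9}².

-1

21·55 − 34² = 1155 − 1156 = -1. (Cassini's identity: F_{k−1}F_{k+1} − F_k² = (−1)^k.)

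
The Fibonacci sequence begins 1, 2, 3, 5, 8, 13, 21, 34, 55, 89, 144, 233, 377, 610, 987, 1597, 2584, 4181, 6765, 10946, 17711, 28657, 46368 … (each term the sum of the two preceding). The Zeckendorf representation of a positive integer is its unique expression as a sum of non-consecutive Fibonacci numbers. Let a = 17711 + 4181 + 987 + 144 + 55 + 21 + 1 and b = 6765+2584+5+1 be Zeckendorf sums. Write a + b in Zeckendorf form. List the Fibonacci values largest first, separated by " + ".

The two numbers are 23100 and 9355, so their sum is 32455.
largest Fibonacci ≤ 32455 is 28657; 32455 − 28657 = 3798
largest Fibonacci ≤ 3798 is 2584; 3798 − 2584 = 1214
largest Fibonacci ≤ 1214 is 987; 1214 − 987 = 227
largest Fibonacci ≤ 227 is 144; 227 − 144 = 83
largest Fibonacci ≤ 83 is 55; 83 − 55 = 28
largest Fibonacci ≤ 28 is 21; 28 − 21 = 7
largest Fibonacci ≤ 7 is 5; 7 − 5 = 2
largest Fibonacci ≤ 2 is 2; 2 − 2 = 0

28657 + 2584 + 987 + 144 + 55 + 21 + 5 + 2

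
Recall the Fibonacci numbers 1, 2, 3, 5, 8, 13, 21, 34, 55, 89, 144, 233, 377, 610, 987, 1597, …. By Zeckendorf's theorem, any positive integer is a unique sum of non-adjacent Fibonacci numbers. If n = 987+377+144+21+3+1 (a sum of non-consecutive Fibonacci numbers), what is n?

987+377+144+21+3+1 = 1533.

1533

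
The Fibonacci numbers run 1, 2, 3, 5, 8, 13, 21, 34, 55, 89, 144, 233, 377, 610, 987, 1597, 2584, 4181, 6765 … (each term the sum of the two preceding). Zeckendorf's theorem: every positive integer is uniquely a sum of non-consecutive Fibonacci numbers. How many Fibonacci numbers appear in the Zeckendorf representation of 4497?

6

4497: greatest Fibonacci not exceeding it is 4181, leaving 316
316: greatest Fibonacci not exceeding it is 233, leaving 83
83: greatest Fibonacci not exceeding it is 55, leaving 28
28: greatest Fibonacci not exceeding it is 21, leaving 7
7: greatest Fibonacci not exceeding it is 5, leaving 2
2: greatest Fibonacci not exceeding it is 2, leaving 0
4497 = 4181 + 233 + 55 + 21 + 5 + 2, which has 6 terms.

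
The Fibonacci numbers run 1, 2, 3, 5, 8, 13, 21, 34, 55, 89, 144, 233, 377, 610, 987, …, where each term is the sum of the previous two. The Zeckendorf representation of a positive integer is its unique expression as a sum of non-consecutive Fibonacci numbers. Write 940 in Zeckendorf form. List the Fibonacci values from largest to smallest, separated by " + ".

610 + 233 + 89 + 8

940: greatest Fibonacci not exceeding it is 610, leaving 330
330: greatest Fibonacci not exceeding it is 233, leaving 97
97: greatest Fibonacci not exceeding it is 89, leaving 8
8: greatest Fibonacci not exceeding it is 8, leaving 0
So 940 = 610 + 233 + 89 + 8, with no two terms consecutive in the sequence.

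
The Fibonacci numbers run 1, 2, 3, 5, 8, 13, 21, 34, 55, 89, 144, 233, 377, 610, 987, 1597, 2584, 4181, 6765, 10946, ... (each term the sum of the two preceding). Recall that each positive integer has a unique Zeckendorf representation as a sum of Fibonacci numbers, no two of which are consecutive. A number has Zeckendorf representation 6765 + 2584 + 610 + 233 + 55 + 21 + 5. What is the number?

10273

6765 + 2584 + 610 + 233 + 55 + 21 + 5 = 10273.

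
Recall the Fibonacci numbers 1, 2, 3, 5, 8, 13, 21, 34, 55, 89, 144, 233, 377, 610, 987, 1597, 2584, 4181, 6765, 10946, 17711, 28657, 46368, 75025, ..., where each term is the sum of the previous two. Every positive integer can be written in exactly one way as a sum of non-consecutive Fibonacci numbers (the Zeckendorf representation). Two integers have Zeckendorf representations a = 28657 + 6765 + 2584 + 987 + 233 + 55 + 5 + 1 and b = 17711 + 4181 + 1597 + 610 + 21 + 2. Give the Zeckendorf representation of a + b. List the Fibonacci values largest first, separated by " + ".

46368 + 10946 + 4181 + 1597 + 233 + 55 + 21 + 8

The two numbers are 39287 and 24122, so their sum is 63409.
take 46368 (≤ 63409); 63409 − 46368 = 17041
take 10946 (≤ 17041); 17041 − 10946 = 6095
take 4181 (≤ 6095); 6095 − 4181 = 1914
take 1597 (≤ 1914); 1914 − 1597 = 317
take 233 (≤ 317); 317 − 233 = 84
take 55 (≤ 84); 84 − 55 = 29
take 21 (≤ 29); 29 − 21 = 8
take 8 (≤ 8); 8 − 8 = 0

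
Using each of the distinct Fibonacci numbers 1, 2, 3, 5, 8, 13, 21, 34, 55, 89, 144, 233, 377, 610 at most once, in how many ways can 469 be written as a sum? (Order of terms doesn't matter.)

16

Each representation comes from the Zeckendorf form by replacing some F_k with F_{k−1} + F_{k−2} where possible.
469 = 377+89+3 = 377+89+2+1 = 377+55+34+3 = … (13 more), for 16 in all.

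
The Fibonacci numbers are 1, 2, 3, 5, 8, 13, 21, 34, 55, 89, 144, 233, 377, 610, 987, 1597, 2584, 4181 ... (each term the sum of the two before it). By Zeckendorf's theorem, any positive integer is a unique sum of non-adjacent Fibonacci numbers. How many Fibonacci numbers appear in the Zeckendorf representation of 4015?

7

2584 ≤ 4015 < 4181, so take 2584; remainder 1431
987 ≤ 1431 < 1597, so take 987; remainder 444
377 ≤ 444 < 610, so take 377; remainder 67
55 ≤ 67 < 89, so take 55; remainder 12
8 ≤ 12 < 13, so take 8; remainder 4
3 ≤ 4 < 5, so take 3; remainder 1
1 ≤ 1 < 2, so take 1; remainder 0
4015 = 2584 + 987 + 377 + 55 + 8 + 3 + 1, which has 7 terms.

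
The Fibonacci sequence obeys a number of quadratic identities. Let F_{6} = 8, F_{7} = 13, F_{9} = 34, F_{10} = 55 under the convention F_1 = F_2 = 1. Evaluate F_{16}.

By the addition formula F_{m+n} = F_m F_{n+1} + F_{m−1} F_n with m=10, n=6: F_{16} = 55·13 + 34·8 = 715 + 272 = 987.

987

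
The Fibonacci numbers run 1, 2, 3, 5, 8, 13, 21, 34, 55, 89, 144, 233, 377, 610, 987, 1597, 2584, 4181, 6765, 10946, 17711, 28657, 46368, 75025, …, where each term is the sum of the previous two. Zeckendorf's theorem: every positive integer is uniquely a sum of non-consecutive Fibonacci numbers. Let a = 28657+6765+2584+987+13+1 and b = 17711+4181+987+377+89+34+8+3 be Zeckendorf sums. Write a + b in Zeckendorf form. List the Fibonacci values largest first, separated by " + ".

The two numbers are 39007 and 23390, so their sum is 62397.
Greedy algorithm:
largest Fibonacci ≤ 62397 is 46368; 62397 − 46368 = 16029
largest Fibonacci ≤ 16029 is 10946; 16029 − 10946 = 5083
largest Fibonacci ≤ 5083 is 4181; 5083 − 4181 = 902
largest Fibonacci ≤ 902 is 610; 902 − 610 = 292
largest Fibonacci ≤ 292 is 233; 292 − 233 = 59
largest Fibonacci ≤ 59 is 55; 59 − 55 = 4
largest Fibonacci ≤ 4 is 3; 4 − 3 = 1
largest Fibonacci ≤ 1 is 1; 1 − 1 = 0

46368 + 10946 + 4181 + 610 + 233 + 55 + 3 + 1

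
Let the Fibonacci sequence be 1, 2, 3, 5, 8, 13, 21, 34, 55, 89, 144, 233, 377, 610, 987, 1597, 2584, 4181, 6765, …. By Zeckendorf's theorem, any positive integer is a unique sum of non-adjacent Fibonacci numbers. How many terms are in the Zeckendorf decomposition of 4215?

subtract 4181 from 4215: 34 remains
subtract 34 from 34: 0 remains
4215 = 4181 + 34, which has 2 terms.

2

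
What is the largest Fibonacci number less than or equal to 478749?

317811

317811 ≤ 478749 < 514229, so the largest Fibonacci number not exceeding 478749 is 317811.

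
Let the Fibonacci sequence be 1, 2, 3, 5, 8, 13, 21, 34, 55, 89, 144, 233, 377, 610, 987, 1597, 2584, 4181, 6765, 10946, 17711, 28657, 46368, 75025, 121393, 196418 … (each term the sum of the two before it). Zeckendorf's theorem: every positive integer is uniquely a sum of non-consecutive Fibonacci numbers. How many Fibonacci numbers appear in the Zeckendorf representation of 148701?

Repeatedly subtract the largest Fibonacci number that fits:
take 121393 (≤ 148701); 148701 − 121393 = 27308
take 17711 (≤ 27308); 27308 − 17711 = 9597
take 6765 (≤ 9597); 9597 − 6765 = 2832
take 2584 (≤ 2832); 2832 − 2584 = 248
take 233 (≤ 248); 248 − 233 = 15
take 13 (≤ 15); 15 − 13 = 2
take 2 (≤ 2); 2 − 2 = 0
148701 = 121393 + 17711 + 6765 + 2584 + 233 + 13 + 2, which has 7 terms.

7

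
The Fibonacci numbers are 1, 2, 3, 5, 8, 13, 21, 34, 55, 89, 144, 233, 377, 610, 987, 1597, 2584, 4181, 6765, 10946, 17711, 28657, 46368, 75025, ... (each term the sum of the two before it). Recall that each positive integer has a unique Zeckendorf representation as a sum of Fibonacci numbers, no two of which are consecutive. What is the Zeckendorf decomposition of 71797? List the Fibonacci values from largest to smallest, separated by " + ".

subtract 46368 from 71797: 25429 remains
subtract 17711 from 25429: 7718 remains
subtract 6765 from 7718: 953 remains
subtract 610 from 953: 343 remains
subtract 233 from 343: 110 remains
subtract 89 from 110: 21 remains
subtract 21 from 21: 0 remains
So 71797 = 46368 + 17711 + 6765 + 610 + 233 + 89 + 21, with no two terms consecutive in the sequence.

46368 + 17711 + 6765 + 610 + 233 + 89 + 21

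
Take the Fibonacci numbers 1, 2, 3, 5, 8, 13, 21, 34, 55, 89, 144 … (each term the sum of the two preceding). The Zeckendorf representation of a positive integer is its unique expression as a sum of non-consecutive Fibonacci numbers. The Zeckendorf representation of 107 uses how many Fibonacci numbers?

107 − 89 = 18
18 − 13 = 5
5 − 5 = 0
107 = 89 + 13 + 5, which has 3 terms.

3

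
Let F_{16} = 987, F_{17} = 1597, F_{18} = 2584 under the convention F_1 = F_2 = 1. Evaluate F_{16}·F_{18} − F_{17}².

987·2584 − 1597² = 2550408 − 2550409 = -1. (Cassini's identity: F_{k−1}F_{k+1} − F_k² = (−1)^k.)

-1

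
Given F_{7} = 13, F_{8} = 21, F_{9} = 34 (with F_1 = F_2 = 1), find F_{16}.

987

By the addition formula F_{m+n} = F_m F_{n+1} + F_{m−1} F_n with m=8, n=8: F_{16} = 21·34 + 13·21 = 714 + 273 = 987.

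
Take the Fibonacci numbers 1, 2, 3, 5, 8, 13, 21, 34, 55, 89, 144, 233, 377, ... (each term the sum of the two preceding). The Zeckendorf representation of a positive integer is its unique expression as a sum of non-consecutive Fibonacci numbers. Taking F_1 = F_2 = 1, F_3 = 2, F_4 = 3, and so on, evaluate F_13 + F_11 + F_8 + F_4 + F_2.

347

F_13 + F_11 + F_8 + F_4 + F_2 = 233 + 89 + 21 + 3 + 1 = 347.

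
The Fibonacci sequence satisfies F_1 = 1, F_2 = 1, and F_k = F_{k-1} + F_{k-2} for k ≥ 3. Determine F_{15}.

Iterating the recurrence up to F_{10} = 55 and F_{9} = 34:
F_{11} = F_{10} + F_{9} = 55 + 34 = 89
F_{12} = F_{11} + F_{10} = 89 + 55 = 144
F_{13} = F_{12} + F_{11} = 144 + 89 = 233
F_{14} = F_{13} + F_{12} = 233 + 144 = 377
F_{15} = F_{14} + F_{13} = 377 + 233 = 610

610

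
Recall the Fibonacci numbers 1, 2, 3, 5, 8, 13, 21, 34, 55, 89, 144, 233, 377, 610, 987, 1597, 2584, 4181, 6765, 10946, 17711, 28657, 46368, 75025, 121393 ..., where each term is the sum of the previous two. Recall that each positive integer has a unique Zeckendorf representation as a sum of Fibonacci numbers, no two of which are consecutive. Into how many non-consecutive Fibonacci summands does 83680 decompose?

83680 − 75025 = 8655
8655 − 6765 = 1890
1890 − 1597 = 293
293 − 233 = 60
60 − 55 = 5
5 − 5 = 0
83680 = 75025 + 6765 + 1597 + 233 + 55 + 5, which has 6 terms.

6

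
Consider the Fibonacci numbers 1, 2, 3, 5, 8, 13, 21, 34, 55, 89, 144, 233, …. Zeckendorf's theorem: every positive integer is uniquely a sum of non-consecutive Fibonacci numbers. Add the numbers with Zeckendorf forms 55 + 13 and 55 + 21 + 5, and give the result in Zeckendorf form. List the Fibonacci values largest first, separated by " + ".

The two numbers are 68 and 81, so their sum is 149.
Repeatedly subtract the largest Fibonacci number that fits:
subtract 144 from 149: 5 remains
subtract 5 from 5: 0 remains

144 + 5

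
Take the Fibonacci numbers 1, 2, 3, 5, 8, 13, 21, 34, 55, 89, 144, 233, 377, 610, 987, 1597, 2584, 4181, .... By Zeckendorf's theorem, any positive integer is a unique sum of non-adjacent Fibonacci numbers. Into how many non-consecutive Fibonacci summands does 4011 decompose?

5

subtract 2584 from 4011: 1427 remains
subtract 987 from 1427: 440 remains
subtract 377 from 440: 63 remains
subtract 55 from 63: 8 remains
subtract 8 from 8: 0 remains
4011 = 2584 + 987 + 377 + 55 + 8, which has 5 terms.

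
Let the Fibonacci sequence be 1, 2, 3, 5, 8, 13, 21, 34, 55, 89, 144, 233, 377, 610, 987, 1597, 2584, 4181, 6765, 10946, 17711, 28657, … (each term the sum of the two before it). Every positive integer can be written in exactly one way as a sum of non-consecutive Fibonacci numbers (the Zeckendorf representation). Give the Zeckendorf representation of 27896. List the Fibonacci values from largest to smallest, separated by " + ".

17711 + 6765 + 2584 + 610 + 144 + 55 + 21 + 5 + 1

17711 ≤ 27896 < 28657, so take 17711; remainder 10185
6765 ≤ 10185 < 10946, so take 6765; remainder 3420
2584 ≤ 3420 < 4181, so take 2584; remainder 836
610 ≤ 836 < 987, so take 610; remainder 226
144 ≤ 226 < 233, so take 144; remainder 82
55 ≤ 82 < 89, so take 55; remainder 27
21 ≤ 27 < 34, so take 21; remainder 6
5 ≤ 6 < 8, so take 5; remainder 1
1 ≤ 1 < 2, so take 1; remainder 0
So 27896 = 17711 + 6765 + 2584 + 610 + 144 + 55 + 21 + 5 + 1, with no two terms consecutive in the sequence.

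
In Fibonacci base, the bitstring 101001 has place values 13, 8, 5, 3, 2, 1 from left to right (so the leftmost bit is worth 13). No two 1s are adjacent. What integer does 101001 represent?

Summing the place values of the 1 bits: 13 + 5 + 1 = 19.

19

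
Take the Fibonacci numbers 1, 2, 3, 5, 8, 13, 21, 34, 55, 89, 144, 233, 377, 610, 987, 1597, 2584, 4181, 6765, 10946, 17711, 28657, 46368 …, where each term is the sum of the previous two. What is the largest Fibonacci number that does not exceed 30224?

28657

28657 ≤ 30224 < 46368, so the largest Fibonacci number not exceeding 30224 is 28657.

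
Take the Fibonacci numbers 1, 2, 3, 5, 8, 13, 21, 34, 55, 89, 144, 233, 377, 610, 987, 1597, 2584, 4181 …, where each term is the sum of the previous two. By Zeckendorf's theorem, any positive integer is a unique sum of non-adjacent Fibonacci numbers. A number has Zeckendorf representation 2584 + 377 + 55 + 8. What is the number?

3024

2584 + 377 + 55 + 8 = 3024.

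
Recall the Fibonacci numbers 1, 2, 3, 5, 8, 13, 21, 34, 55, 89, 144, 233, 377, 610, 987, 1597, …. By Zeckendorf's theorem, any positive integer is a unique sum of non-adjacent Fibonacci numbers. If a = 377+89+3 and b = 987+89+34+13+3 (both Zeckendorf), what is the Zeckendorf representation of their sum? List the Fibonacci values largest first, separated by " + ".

987 + 377 + 144 + 55 + 21 + 8 + 3

The two numbers are 469 and 1126, so their sum is 1595.
subtract 987 from 1595: 608 remains
subtract 377 from 608: 231 remains
subtract 144 from 231: 87 remains
subtract 55 from 87: 32 remains
subtract 21 from 32: 11 remains
subtract 8 from 11: 3 remains
subtract 3 from 3: 0 remains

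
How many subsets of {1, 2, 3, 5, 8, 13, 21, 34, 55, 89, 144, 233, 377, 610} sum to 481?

Starting from the Zeckendorf form and repeatedly splitting a term F_k into F_{k−1} + F_{k−2} (when neither is already used) reaches every representation.
481 = 377+89+13+2 = 377+89+8+5+2 = 377+55+34+13+2 = … (7 more), for 10 in all.

10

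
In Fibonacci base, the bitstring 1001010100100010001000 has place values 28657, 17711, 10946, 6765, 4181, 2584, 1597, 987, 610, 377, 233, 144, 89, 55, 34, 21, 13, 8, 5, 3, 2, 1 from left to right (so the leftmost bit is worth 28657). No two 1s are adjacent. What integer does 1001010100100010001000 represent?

39265

Summing the place values of the 1 bits: 28657 + 6765 + 2584 + 987 + 233 + 34 + 5 = 39265.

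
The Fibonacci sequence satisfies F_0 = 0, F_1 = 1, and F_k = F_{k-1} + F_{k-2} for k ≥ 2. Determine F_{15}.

Iterating the recurrence up to F_{8} = 21 and F_{7} = 13:
F_{9} = F_{8} + F_{7} = 21 + 13 = 34
F_{10} = F_{9} + F_{8} = 34 + 21 = 55
F_{11} = F_{10} + F_{9} = 55 + 34 = 89
F_{12} = F_{11} + F_{10} = 89 + 55 = 144
F_{13} = F_{12} + F_{11} = 144 + 89 = 233
F_{14} = F_{13} + F_{12} = 233 + 144 = 377
F_{15} = F_{14} + F_{13} = 377 + 233 = 610

610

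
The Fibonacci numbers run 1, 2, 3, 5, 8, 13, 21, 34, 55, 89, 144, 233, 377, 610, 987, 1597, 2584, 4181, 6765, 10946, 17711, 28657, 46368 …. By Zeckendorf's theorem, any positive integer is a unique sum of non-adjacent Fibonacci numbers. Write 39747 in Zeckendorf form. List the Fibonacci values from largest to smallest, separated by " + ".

28657 + 10946 + 144

Repeatedly subtract the largest Fibonacci number that fits:
take 28657 (≤ 39747); 39747 − 28657 = 11090
take 10946 (≤ 11090); 11090 − 10946 = 144
take 144 (≤ 144); 144 − 144 = 0
So 39747 = 28657 + 10946 + 144, with no two terms consecutive in the sequence.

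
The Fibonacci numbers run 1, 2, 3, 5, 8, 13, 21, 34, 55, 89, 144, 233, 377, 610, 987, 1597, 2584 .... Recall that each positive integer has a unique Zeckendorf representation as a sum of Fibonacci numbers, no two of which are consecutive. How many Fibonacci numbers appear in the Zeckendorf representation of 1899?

5

Repeatedly subtract the largest Fibonacci number that fits:
1597 ≤ 1899 < 2584, so take 1597; remainder 302
233 ≤ 302 < 377, so take 233; remainder 69
55 ≤ 69 < 89, so take 55; remainder 14
13 ≤ 14 < 21, so take 13; remainder 1
1 ≤ 1 < 2, so take 1; remainder 0
1899 = 1597 + 233 + 55 + 13 + 1, which has 5 terms.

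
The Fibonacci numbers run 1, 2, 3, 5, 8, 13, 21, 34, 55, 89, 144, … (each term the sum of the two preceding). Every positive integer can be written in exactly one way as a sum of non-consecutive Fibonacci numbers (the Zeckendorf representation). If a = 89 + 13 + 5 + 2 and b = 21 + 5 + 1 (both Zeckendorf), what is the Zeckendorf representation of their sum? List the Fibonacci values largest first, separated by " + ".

89 + 34 + 13

The two numbers are 109 and 27, so their sum is 136.
136 − 89 = 47
47 − 34 = 13
13 − 13 = 0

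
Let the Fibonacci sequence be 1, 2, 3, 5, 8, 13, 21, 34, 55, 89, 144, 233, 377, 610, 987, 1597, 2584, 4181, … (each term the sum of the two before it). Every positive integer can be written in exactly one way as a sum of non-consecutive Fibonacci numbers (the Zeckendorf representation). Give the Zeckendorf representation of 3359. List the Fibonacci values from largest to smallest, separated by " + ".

2584 + 610 + 144 + 21

Greedily peel off the largest Fibonacci term at each step:
take 2584 (≤ 3359); 3359 − 2584 = 775
take 610 (≤ 775); 775 − 610 = 165
take 144 (≤ 165); 165 − 144 = 21
take 21 (≤ 21); 21 − 21 = 0
So 3359 = 2584 + 610 + 144 + 21, with no two terms consecutive in the sequence.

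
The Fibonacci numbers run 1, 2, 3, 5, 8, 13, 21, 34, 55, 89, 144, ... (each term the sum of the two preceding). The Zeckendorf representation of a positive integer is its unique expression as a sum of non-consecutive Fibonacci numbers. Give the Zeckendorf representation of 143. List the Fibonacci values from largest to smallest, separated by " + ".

143 − 89 = 54
54 − 34 = 20
20 − 13 = 7
7 − 5 = 2
2 − 2 = 0
So 143 = 89 + 34 + 13 + 5 + 2, with no two terms consecutive in the sequence.

89 + 34 + 13 + 5 + 2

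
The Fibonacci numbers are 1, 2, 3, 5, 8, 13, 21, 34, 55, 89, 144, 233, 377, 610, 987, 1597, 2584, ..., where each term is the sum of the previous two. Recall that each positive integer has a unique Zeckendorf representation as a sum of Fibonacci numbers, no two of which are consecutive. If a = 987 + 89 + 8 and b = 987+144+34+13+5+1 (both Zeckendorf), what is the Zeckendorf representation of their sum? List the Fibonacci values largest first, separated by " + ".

1597 + 610 + 55 + 5 + 1

The two numbers are 1084 and 1184, so their sum is 2268.
1597 ≤ 2268 < 2584, so take 1597; remainder 671
610 ≤ 671 < 987, so take 610; remainder 61
55 ≤ 61 < 89, so take 55; remainder 6
5 ≤ 6 < 8, so take 5; remainder 1
1 ≤ 1 < 2, so take 1; remainder 0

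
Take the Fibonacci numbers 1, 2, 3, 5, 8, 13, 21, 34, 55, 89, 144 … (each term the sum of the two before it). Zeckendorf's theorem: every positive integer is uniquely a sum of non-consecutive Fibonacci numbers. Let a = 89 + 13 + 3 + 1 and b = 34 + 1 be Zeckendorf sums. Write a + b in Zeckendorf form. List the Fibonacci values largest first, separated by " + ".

89 + 34 + 13 + 5

The two numbers are 106 and 35, so their sum is 141.
take 89 (≤ 141); 141 − 89 = 52
take 34 (≤ 52); 52 − 34 = 18
take 13 (≤ 18); 18 − 13 = 5
take 5 (≤ 5); 5 − 5 = 0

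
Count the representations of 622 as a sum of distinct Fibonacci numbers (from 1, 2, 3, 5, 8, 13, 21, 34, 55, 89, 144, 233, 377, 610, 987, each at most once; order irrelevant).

5

Starting from the Zeckendorf form and repeatedly splitting a term F_k into F_{k−1} + F_{k−2} (when neither is already used) reaches every representation.
622 = 610+8+3+1 = 377+233+8+3+1 = 377+144+89+8+3+1 = 377+144+55+34+8+3+1 = 377+144+55+21+13+8+3+1 — 5 representations.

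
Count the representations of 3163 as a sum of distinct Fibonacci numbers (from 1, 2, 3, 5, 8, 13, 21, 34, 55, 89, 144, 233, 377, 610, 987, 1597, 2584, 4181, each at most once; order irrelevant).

39

3163 = 2584+377+144+55+3 = 2584+377+144+55+2+1 = 2584+377+144+34+21+3 = 2584+377+144+34+21+2+1 = … (35 more), for 39 in all.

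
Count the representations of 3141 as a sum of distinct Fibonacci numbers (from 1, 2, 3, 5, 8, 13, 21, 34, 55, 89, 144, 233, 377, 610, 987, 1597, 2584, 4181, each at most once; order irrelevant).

3141 = 2584+377+144+34+2 = 2584+377+144+21+13+2 = 2584+377+89+55+34+2 = 1597+987+377+144+34+2 = … (17 more), for 21 in all.

21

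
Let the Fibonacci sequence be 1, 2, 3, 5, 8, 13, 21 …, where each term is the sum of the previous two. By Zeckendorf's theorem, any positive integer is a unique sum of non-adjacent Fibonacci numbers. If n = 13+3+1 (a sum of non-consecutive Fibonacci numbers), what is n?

13+3+1 = 17.

17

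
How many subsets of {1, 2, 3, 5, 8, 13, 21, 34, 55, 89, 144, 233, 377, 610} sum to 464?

464 = 377+55+21+8+3 = 377+55+21+8+2+1 = 233+144+55+21+8+3 = 377+55+21+5+3+2+1 = 233+144+55+21+8+2+1 = … (6 more), for 11 in all.

11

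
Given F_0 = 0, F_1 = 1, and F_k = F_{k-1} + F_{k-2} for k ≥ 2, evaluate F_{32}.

Iterating the recurrence up to F_{25} = 75025 and F_{24} = 46368:
F_{26} = F_{25} + F_{24} = 75025 + 46368 = 121393
F_{27} = F_{26} + F_{25} = 121393 + 75025 = 196418
F_{28} = F_{27} + F_{26} = 196418 + 121393 = 317811
F_{29} = F_{28} + F_{27} = 317811 + 196418 = 514229
F_{30} = F_{29} + F_{28} = 514229 + 317811 = 832040
F_{31} = F_{30} + F_{29} = 832040 + 514229 = 1346269
F_{32} = F_{31} + F_{30} = 1346269 + 832040 = 2178309

2178309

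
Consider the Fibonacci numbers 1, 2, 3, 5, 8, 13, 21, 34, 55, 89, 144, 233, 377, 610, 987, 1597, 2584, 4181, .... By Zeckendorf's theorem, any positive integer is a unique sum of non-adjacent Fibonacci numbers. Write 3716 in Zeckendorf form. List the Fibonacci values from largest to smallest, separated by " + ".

2584 + 987 + 144 + 1

largest Fibonacci ≤ 3716 is 2584; 3716 − 2584 = 1132
largest Fibonacci ≤ 1132 is 987; 1132 − 987 = 145
largest Fibonacci ≤ 145 is 144; 145 − 144 = 1
largest Fibonacci ≤ 1 is 1; 1 − 1 = 0
So 3716 = 2584 + 987 + 144 + 1, with no two terms consecutive in the sequence.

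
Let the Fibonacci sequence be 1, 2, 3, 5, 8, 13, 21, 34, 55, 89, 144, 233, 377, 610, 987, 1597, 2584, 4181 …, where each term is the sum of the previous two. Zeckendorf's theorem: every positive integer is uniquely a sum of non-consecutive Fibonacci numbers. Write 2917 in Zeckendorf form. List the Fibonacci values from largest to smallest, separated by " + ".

2917: greatest Fibonacci not exceeding it is 2584, leaving 333
333: greatest Fibonacci not exceeding it is 233, leaving 100
100: greatest Fibonacci not exceeding it is 89, leaving 11
11: greatest Fibonacci not exceeding it is 8, leaving 3
3: greatest Fibonacci not exceeding it is 3, leaving 0
So 2917 = 2584 + 233 + 89 + 8 + 3, with no two terms consecutive in the sequence.

2584 + 233 + 89 + 8 + 3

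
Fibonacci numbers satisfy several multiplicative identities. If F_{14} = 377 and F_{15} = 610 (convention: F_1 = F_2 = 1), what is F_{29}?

514229

By F_{2k+1} = F_k² + F_{k+1}²: F_{29} = 377² + 610² = 142129 + 372100 = 514229.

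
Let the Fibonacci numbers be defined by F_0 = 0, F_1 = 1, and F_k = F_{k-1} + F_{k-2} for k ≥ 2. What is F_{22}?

17711

Iterating the recurrence up to F_{15} = 610 and F_{14} = 377:
F_{16} = F_{15} + F_{14} = 610 + 377 = 987
F_{17} = F_{16} + F_{15} = 987 + 610 = 1597
F_{18} = F_{17} + F_{16} = 1597 + 987 = 2584
F_{19} = F_{18} + F_{17} = 2584 + 1597 = 4181
F_{20} = F_{19} + F_{18} = 4181 + 2584 = 6765
F_{21} = F_{20} + F_{19} = 6765 + 4181 = 10946
F_{22} = F_{21} + F_{20} = 10946 + 6765 = 17711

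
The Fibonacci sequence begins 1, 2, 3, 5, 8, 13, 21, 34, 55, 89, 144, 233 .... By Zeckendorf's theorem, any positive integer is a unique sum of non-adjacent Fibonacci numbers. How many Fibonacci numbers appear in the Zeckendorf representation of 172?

4

largest Fibonacci ≤ 172 is 144; 172 − 144 = 28
largest Fibonacci ≤ 28 is 21; 28 − 21 = 7
largest Fibonacci ≤ 7 is 5; 7 − 5 = 2
largest Fibonacci ≤ 2 is 2; 2 − 2 = 0
172 = 144 + 21 + 5 + 2, which has 4 terms.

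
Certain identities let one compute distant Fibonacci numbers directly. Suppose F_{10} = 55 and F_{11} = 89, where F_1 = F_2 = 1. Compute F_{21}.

10946

By F_{2k+1} = F_k² + F_{k+1}²: F_{21} = 55² + 89² = 3025 + 7921 = 10946.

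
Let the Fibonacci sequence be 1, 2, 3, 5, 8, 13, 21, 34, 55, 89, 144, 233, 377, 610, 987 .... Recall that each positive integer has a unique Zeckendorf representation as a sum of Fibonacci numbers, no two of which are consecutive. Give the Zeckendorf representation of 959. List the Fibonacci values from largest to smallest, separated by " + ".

610 + 233 + 89 + 21 + 5 + 1

Greedily peel off the largest Fibonacci term at each step:
largest Fibonacci ≤ 959 is 610; 959 − 610 = 349
largest Fibonacci ≤ 349 is 233; 349 − 233 = 116
largest Fibonacci ≤ 116 is 89; 116 − 89 = 27
largest Fibonacci ≤ 27 is 21; 27 − 21 = 6
largest Fibonacci ≤ 6 is 5; 6 − 5 = 1
largest Fibonacci ≤ 1 is 1; 1 − 1 = 0
So 959 = 610 + 233 + 89 + 21 + 5 + 1, with no two terms consecutive in the sequence.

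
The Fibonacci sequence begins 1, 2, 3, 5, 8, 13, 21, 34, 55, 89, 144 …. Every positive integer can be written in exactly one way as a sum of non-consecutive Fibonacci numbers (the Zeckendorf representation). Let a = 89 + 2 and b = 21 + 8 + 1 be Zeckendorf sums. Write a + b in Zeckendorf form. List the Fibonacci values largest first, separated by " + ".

89 + 21 + 8 + 3

The two numbers are 91 and 30, so their sum is 121.
89 ≤ 121 < 144, so take 89; remainder 32
21 ≤ 32 < 34, so take 21; remainder 11
8 ≤ 11 < 13, so take 8; remainder 3
3 ≤ 3 < 5, so take 3; remainder 0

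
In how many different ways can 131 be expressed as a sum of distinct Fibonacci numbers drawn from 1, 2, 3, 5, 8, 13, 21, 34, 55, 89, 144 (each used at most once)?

9

Each representation comes from the Zeckendorf form by replacing some F_k with F_{k−1} + F_{k−2} where possible.
131 = 89+34+8 = 89+34+5+3 = 89+21+13+8 = 89+34+5+2+1 = … (5 more), for 9 in all.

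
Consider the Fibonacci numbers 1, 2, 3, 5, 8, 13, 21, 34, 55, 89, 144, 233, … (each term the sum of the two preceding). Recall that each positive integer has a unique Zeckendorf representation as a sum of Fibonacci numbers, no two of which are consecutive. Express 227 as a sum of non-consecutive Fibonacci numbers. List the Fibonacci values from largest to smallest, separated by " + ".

144 + 55 + 21 + 5 + 2

Repeatedly subtract the largest Fibonacci number that fits:
227 − 144 = 83
83 − 55 = 28
28 − 21 = 7
7 − 5 = 2
2 − 2 = 0
So 227 = 144 + 55 + 21 + 5 + 2, with no two terms consecutive in the sequence.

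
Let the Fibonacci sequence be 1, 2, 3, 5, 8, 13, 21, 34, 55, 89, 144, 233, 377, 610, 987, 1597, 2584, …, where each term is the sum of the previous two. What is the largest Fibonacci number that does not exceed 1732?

1597 ≤ 1732 < 2584, so the largest Fibonacci number not exceeding 1732 is 1597.

1597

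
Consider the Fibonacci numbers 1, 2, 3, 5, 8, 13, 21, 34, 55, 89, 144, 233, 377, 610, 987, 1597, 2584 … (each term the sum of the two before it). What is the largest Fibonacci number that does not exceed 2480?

1597 ≤ 2480 < 2584, so the largest Fibonacci number not exceeding 2480 is 1597.

1597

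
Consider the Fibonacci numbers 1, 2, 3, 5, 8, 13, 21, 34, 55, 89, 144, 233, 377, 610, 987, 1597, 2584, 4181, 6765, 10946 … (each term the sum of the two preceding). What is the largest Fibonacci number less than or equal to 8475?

6765 ≤ 8475 < 10946, so the largest Fibonacci number not exceeding 8475 is 6765.

6765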